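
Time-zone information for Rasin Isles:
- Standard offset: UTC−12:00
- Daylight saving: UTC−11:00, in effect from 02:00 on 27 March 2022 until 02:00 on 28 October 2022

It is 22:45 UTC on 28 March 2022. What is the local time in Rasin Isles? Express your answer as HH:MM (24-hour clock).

11:45

At the standard offset (UTC−12:00), 22:45 UTC − 12h = 10:45 Rasin Isles standard time.
The standard-time date in Rasin Isles, 28 March 2022, falls between 27 March and 28 October, so daylight saving is in effect and Rasin Isles is at UTC−11:00.
22:45 UTC − 11h = 11:45 local.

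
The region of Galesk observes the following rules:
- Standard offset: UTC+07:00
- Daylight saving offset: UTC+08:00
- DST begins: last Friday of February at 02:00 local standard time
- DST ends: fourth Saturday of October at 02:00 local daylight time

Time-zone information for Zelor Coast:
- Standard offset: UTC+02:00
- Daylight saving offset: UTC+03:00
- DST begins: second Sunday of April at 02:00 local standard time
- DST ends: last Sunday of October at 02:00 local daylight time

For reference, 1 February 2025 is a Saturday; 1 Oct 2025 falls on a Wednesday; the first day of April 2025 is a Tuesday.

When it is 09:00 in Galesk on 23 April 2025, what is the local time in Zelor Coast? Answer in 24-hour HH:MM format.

04:00

1 February 2025 is a Saturday, so Fridays fall on 7, 14, 21, 28; the last is February 28.
1 October 2025 is a Wednesday, so the first Saturday is October 4 and the fourth is October 25.
Daylight saving runs 28 February – 25 October; 23 April 2025 is inside that window, so Galesk is at UTC+08:00.
09:00 Galesk − 8h = 01:00 UTC.
1 April 2025 is a Tuesday, so the first Sunday is April 6 and the second is April 13.
1 October 2025 is a Wednesday, so Sundays fall on 5, 12, 19, 26; the last is October 26.
At the standard offset (UTC+02:00), 01:00 UTC + 2h = 03:00 Zelor Coast standard time.
Daylight saving runs 13 April – 26 October; the standard-time date in Zelor Coast, 23 April 2025, is inside that window, so Zelor Coast is at UTC+03:00.
01:00 UTC + 3h = 04:00 Zelor Coast.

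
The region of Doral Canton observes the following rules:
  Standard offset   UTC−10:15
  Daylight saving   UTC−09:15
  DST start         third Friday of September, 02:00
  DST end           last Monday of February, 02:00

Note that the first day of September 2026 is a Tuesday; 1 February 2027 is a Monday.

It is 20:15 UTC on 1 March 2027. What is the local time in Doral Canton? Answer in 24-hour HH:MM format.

1 September 2026 is a Tuesday, so the first Friday is September 4 and the third is September 18.
1 February 2027 is a Monday, so Mondays fall on 1, 8, 15, 22; the last is February 22.
At the standard offset (UTC−10:15), 20:15 UTC − 10h15m = 10:00 Doral Canton standard time.
The standard-time date in Doral Canton, 1 March 2027, is outside the daylight-saving period (18 September 2026 – 22 February 2027), so Doral Canton is on standard time, UTC−10:15.
20:15 UTC − 10h15m = 10:00 local.

10:00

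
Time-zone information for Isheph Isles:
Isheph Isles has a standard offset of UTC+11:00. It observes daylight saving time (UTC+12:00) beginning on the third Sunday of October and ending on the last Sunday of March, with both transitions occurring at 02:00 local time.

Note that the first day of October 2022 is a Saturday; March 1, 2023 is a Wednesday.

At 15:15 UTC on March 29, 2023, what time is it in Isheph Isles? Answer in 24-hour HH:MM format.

1 October 2022 is a Saturday, so the first Sunday is October 2 and the third is October 16.
1 March 2023 is a Wednesday, so Sundays fall on 5, 12, 19, 26; the last is March 26.
At the standard offset (UTC+11:00), 15:15 UTC + 11h = 02:15 Isheph Isles standard time (rolling into the next day, 30 March 2023).
The standard-time date in Isheph Isles, March 30, 2023, is outside the daylight-saving period (16 October 2022 – 26 March 2023), so Isheph Isles is on standard time, UTC+11:00.
15:15 UTC + 11h = 02:15 local (rolling into the next day, 30 March 2023).

02:15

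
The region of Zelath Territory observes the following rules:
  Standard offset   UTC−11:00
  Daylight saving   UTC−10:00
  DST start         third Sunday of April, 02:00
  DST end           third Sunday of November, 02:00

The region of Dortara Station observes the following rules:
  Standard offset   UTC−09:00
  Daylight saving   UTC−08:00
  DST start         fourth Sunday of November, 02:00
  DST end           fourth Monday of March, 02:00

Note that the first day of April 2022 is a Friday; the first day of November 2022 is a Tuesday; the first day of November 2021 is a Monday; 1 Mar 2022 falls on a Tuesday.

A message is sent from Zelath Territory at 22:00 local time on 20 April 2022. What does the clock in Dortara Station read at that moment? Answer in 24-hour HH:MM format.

23:00

1 April 2022 is a Friday, so the first Sunday is April 3 and the third is April 17.
1 November 2022 is a Tuesday, so the first Sunday is November 6 and the third is November 20.
20 April 2022 lies within the daylight-saving period (17 April – 20 November), so Zelath Territory is on daylight time, UTC−10:00.
22:00 Zelath Territory + 10h = 08:00 UTC (rolling into the next day, 21 April 2022).
1 November 2021 is a Monday, so the first Sunday is November 7 and the fourth is November 28.
1 March 2022 is a Tuesday, so the first Monday is March 7 and the fourth is March 28.
At the standard offset (UTC−09:00), 08:00 UTC − 9h = 23:00 Dortara Station standard time (rolling into the previous day, 20 April 2022).
Daylight saving runs 28 November 2021 – 28 March 2022; the standard-time date in Dortara Station, 20 April 2022, is outside that window, so Dortara Station is on standard time at UTC−09:00.
08:00 UTC − 9h = 23:00 Dortara Station (rolling into the previous day, 20 April 2022).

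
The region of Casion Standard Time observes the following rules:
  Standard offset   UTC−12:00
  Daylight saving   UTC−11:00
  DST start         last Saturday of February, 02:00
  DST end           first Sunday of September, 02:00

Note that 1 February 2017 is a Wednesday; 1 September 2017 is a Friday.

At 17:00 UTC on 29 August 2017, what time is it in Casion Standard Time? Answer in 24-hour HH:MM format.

1 February 2017 is a Wednesday, so Saturdays fall on 4, 11, 18, 25; the last is February 25.
1 September 2017 is a Friday, so the first Sunday is September 3.
At the standard offset (UTC−12:00), 17:00 UTC − 12h = 05:00 Casion Standard Time standard time.
Daylight saving runs 25 February – 3 September; the standard-time date in Casion Standard Time, 29 August 2017, is inside that window, so Casion Standard Time is at UTC−11:00.
17:00 UTC − 11h = 06:00 local.

06:00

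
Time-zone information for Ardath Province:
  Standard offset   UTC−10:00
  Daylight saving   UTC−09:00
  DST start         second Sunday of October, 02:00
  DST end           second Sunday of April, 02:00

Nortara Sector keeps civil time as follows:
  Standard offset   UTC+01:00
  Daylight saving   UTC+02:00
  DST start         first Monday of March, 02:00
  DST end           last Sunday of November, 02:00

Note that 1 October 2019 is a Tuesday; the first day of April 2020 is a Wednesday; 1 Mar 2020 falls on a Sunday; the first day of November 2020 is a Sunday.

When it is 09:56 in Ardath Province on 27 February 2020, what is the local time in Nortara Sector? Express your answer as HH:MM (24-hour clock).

19:56

1 October 2019 is a Tuesday, so the first Sunday is October 6 and the second is October 13.
1 April 2020 is a Wednesday, so the first Sunday is April 5 and the second is April 12.
27 February 2020 lies within the daylight-saving period (13 October 2019 – 12 April 2020), so Ardath Province is on daylight time, UTC−09:00.
09:56 Ardath Province + 9h = 18:56 UTC.
1 March 2020 is a Sunday, so the first Monday is March 2.
1 November 2020 is a Sunday, so Sundays fall on 1, 8, 15, 22, 29; the last is November 29.
At the standard offset (UTC+01:00), 18:56 UTC + 1h = 19:56 Nortara Sector standard time.
Daylight saving runs 2 March – 29 November; the standard-time date in Nortara Sector, 27 February 2020, is outside that window, so Nortara Sector is on standard time at UTC+01:00.
18:56 UTC + 1h = 19:56 Nortara Sector.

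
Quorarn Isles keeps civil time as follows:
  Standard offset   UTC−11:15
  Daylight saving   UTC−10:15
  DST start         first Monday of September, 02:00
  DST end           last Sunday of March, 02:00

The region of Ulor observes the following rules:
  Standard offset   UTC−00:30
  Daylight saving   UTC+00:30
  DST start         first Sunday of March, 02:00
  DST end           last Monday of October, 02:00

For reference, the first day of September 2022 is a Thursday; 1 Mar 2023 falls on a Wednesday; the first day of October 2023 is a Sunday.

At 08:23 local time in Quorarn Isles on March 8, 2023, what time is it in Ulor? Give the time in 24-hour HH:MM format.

19:08

1 September 2022 is a Thursday, so the first Monday is September 5.
1 March 2023 is a Wednesday, so Sundays fall on 5, 12, 19, 26; the last is March 26.
Daylight saving runs 5 September 2022 – 26 March 2023; March 8, 2023 is inside that window, so Quorarn Isles is at UTC−10:15.
08:23 Quorarn Isles + 10h15m = 18:38 UTC.
1 March 2023 is a Wednesday, so the first Sunday is March 5.
1 October 2023 is a Sunday, so Mondays fall on 2, 9, 16, 23, 30; the last is October 30.
At the standard offset (UTC−00:30), 18:38 UTC − 0h30m = 18:08 Ulor standard time.
Daylight saving runs 5 March – 30 October; the standard-time date in Ulor, March 8, 2023, is inside that window, so Ulor is at UTC+00:30.
18:38 UTC + 0h30m = 19:08 Ulor.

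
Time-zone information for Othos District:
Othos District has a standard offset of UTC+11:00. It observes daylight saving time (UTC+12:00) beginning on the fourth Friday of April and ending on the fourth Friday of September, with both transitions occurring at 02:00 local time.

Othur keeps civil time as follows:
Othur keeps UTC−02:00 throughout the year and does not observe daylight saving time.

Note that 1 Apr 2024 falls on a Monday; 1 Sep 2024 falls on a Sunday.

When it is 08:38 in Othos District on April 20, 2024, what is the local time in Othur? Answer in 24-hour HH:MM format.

1 April 2024 is a Monday, so the first Friday is April 5 and the fourth is April 26.
1 September 2024 is a Sunday, so the first Friday is September 6 and the fourth is September 27.
Daylight saving runs 26 April – 27 September; April 20, 2024 is outside that window, so Othos District is on standard time at UTC+11:00.
08:38 Othos District − 11h = 21:38 UTC (rolling into the previous day, 19 April 2024).
Othur has no daylight saving, so its offset is UTC−02:00 year-round.
21:38 UTC − 2h = 19:38 Othur.

19:38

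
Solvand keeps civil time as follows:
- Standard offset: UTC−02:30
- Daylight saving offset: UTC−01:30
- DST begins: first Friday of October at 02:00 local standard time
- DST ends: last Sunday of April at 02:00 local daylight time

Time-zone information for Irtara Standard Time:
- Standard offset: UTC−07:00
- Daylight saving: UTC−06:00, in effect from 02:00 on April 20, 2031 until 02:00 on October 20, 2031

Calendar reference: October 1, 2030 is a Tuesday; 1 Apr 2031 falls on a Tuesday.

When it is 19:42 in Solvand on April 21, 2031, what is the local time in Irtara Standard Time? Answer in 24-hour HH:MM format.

15:12

1 October 2030 is a Tuesday, so the first Friday is October 4.
1 April 2031 is a Tuesday, so Sundays fall on 6, 13, 20, 27; the last is April 27.
Daylight saving runs 4 October 2030 – 27 April 2031; April 21, 2031 is inside that window, so Solvand is at UTC−01:30.
19:42 Solvand + 1h30m = 21:12 UTC.
At the standard offset (UTC−07:00), 21:12 UTC − 7h = 14:12 Irtara Standard Time standard time.
The standard-time date in Irtara Standard Time, April 21, 2031, lies within the daylight-saving period (20 April – 20 October), so Irtara Standard Time is on daylight time, UTC−06:00.
21:12 UTC − 6h = 15:12 Irtara Standard Time.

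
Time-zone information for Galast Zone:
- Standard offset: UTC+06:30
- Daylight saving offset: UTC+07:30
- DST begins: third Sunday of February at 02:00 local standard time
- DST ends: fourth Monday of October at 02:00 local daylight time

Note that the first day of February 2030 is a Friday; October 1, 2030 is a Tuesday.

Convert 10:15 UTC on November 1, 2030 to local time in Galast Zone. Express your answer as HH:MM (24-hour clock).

16:45

1 February 2030 is a Friday, so the first Sunday is February 3 and the third is February 17.
1 October 2030 is a Tuesday, so the first Monday is October 7 and the fourth is October 28.
At the standard offset (UTC+06:30), 10:15 UTC + 6h30m = 16:45 Galast Zone standard time.
The standard-time date in Galast Zone, November 1, 2030, does not fall between 17 February and 28 October, so daylight saving is not in effect and Galast Zone is at UTC+06:30.
10:15 UTC + 6h30m = 16:45 local.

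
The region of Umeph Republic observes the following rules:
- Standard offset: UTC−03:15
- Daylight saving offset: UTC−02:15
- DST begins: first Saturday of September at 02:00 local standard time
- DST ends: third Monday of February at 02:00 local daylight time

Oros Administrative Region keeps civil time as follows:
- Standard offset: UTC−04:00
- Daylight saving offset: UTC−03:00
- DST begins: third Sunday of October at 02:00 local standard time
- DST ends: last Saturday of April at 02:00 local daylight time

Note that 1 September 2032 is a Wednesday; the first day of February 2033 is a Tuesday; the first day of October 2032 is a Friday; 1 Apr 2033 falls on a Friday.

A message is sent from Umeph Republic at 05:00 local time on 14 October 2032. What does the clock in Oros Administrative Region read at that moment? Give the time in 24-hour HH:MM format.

1 September 2032 is a Wednesday, so the first Saturday is September 4.
1 February 2033 is a Tuesday, so the first Monday is February 7 and the third is February 21.
14 October 2032 lies within the daylight-saving period (4 September 2032 – 21 February 2033), so Umeph Republic is on daylight time, UTC−02:15.
05:00 Umeph Republic + 2h15m = 07:15 UTC.
1 October 2032 is a Friday, so the first Sunday is October 3 and the third is October 17.
1 April 2033 is a Friday, so Saturdays fall on 2, 9, 16, 23, 30; the last is April 30.
At the standard offset (UTC−04:00), 07:15 UTC − 4h = 03:15 Oros Administrative Region standard time.
The standard-time date in Oros Administrative Region, 14 October 2032, is outside the daylight-saving period (17 October 2032 – 30 April 2033), so Oros Administrative Region is on standard time, UTC−04:00.
07:15 UTC − 4h = 03:15 Oros Administrative Region.

03:15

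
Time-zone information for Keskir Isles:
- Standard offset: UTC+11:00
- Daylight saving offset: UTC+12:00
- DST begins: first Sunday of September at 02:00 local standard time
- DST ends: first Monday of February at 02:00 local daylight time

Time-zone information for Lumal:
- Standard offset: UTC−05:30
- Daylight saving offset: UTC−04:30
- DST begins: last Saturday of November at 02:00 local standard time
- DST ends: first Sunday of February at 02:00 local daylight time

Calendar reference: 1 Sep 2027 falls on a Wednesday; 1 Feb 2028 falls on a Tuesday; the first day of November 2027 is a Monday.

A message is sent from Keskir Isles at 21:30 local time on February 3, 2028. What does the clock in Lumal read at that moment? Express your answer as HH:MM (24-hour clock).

05:00

1 September 2027 is a Wednesday, so the first Sunday is September 5.
1 February 2028 is a Tuesday, so the first Monday is February 7.
February 3, 2028 falls between 5 September 2027 and 7 February 2028, so daylight saving is in effect and Keskir Isles is at UTC+12:00.
21:30 Keskir Isles − 12h = 09:30 UTC.
1 November 2027 is a Monday, so Saturdays fall on 6, 13, 20, 27; the last is November 27.
1 February 2028 is a Tuesday, so the first Sunday is February 6.
At the standard offset (UTC−05:30), 09:30 UTC − 5h30m = 04:00 Lumal standard time.
The standard-time date in Lumal, February 3, 2028, falls between 27 November 2027 and 6 February 2028, so daylight saving is in effect and Lumal is at UTC−04:30.
09:30 UTC − 4h30m = 05:00 Lumal.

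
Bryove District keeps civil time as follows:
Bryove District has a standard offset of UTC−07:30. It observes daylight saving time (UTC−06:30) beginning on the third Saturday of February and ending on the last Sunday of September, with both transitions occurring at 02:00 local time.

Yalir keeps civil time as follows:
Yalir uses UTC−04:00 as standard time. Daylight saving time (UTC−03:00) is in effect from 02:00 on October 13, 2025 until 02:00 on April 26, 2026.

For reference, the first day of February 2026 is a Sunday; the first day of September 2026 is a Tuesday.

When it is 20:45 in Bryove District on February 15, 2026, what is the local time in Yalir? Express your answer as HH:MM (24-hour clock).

1 February 2026 is a Sunday, so the first Saturday is February 7 and the third is February 21.
1 September 2026 is a Tuesday, so Sundays fall on 6, 13, 20, 27; the last is September 27.
February 15, 2026 is outside the daylight-saving period (21 February – 27 September), so Bryove District is on standard time, UTC−07:30.
20:45 Bryove District + 7h30m = 04:15 UTC (rolling into the next day, 16 February 2026).
At the standard offset (UTC−04:00), 04:15 UTC − 4h = 00:15 Yalir standard time.
The standard-time date in Yalir, February 16, 2026, lies within the daylight-saving period (13 October 2025 – 26 April 2026), so Yalir is on daylight time, UTC−03:00.
04:15 UTC − 3h = 01:15 Yalir.

01:15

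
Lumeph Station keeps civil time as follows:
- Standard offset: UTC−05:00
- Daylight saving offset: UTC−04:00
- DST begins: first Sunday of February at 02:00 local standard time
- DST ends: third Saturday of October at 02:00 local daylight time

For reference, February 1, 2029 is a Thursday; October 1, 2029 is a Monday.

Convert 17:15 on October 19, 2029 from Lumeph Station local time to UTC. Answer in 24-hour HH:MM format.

1 February 2029 is a Thursday, so the first Sunday is February 4.
1 October 2029 is a Monday, so the first Saturday is October 6 and the third is October 20.
Daylight saving runs 4 February – 20 October; October 19, 2029 is inside that window, so Lumeph Station is at UTC−04:00.
17:15 local + 4h = 21:15 UTC.

21:15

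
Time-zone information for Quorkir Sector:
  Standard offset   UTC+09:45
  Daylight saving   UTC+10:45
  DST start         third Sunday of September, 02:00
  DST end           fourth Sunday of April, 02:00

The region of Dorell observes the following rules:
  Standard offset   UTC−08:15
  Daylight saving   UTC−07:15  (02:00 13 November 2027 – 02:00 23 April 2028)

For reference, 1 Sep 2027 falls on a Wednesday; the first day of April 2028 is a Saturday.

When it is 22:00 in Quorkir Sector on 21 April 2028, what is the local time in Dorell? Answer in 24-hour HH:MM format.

1 September 2027 is a Wednesday, so the first Sunday is September 5 and the third is September 19.
1 April 2028 is a Saturday, so the first Sunday is April 2 and the fourth is April 23.
21 April 2028 falls between 19 September 2027 and 23 April 2028, so daylight saving is in effect and Quorkir Sector is at UTC+10:45.
22:00 Quorkir Sector − 10h45m = 11:15 UTC.
At the standard offset (UTC−08:15), 11:15 UTC − 8h15m = 03:00 Dorell standard time.
The standard-time date in Dorell, 21 April 2028, falls between 13 November 2027 and 23 April 2028, so daylight saving is in effect and Dorell is at UTC−07:15.
11:15 UTC − 7h15m = 04:00 Dorell.

04:00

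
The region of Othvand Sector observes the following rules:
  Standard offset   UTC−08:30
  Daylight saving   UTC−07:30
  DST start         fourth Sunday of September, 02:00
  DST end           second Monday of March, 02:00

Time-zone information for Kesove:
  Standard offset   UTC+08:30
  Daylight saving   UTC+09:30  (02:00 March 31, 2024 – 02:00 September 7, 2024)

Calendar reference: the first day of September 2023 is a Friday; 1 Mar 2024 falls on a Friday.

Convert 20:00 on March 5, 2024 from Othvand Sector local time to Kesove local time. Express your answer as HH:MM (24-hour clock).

12:00

1 September 2023 is a Friday, so the first Sunday is September 3 and the fourth is September 24.
1 March 2024 is a Friday, so the first Monday is March 4 and the second is March 11.
Daylight saving runs 24 September 2023 – 11 March 2024; March 5, 2024 is inside that window, so Othvand Sector is at UTC−07:30.
20:00 Othvand Sector + 7h30m = 03:30 UTC (rolling into the next day, 6 March 2024).
At the standard offset (UTC+08:30), 03:30 UTC + 8h30m = 12:00 Kesove standard time.
The standard-time date in Kesove, March 6, 2024, is outside the daylight-saving period (31 March – 7 September), so Kesove is on standard time, UTC+08:30.
03:30 UTC + 8h30m = 12:00 Kesove.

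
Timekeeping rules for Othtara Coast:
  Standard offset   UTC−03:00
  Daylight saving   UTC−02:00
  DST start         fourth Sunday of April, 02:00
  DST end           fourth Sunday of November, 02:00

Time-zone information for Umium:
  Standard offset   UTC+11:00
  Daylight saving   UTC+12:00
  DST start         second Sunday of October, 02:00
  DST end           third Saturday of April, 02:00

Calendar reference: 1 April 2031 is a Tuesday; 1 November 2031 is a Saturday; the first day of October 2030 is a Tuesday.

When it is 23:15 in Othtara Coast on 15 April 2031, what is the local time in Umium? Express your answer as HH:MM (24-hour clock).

14:15

1 April 2031 is a Tuesday, so the first Sunday is April 6 and the fourth is April 27.
1 November 2031 is a Saturday, so the first Sunday is November 2 and the fourth is November 23.
Daylight saving runs 27 April – 23 November; 15 April 2031 is outside that window, so Othtara Coast is on standard time at UTC−03:00.
23:15 Othtara Coast + 3h = 02:15 UTC (rolling into the next day, 16 April 2031).
1 October 2030 is a Tuesday, so the first Sunday is October 6 and the second is October 13.
1 April 2031 is a Tuesday, so the first Saturday is April 5 and the third is April 19.
At the standard offset (UTC+11:00), 02:15 UTC + 11h = 13:15 Umium standard time.
The standard-time date in Umium, 16 April 2031, falls between 13 October 2030 and 19 April 2031, so daylight saving is in effect and Umium is at UTC+12:00.
02:15 UTC + 12h = 14:15 Umium.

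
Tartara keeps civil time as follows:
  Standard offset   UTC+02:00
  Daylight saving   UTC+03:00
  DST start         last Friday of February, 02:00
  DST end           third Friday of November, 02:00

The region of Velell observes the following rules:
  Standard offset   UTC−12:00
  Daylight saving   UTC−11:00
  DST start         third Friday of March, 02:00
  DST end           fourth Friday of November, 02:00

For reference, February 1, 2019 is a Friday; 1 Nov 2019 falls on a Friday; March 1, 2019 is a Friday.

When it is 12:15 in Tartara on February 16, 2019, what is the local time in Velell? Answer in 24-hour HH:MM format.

22:15

1 February 2019 is a Friday, so Fridays fall on 1, 8, 15, 22; the last is February 22.
1 November 2019 is a Friday, so the first Friday is November 1 and the third is November 15.
February 16, 2019 is outside the daylight-saving period (22 February – 15 November), so Tartara is on standard time, UTC+02:00.
12:15 Tartara − 2h = 10:15 UTC.
1 March 2019 is a Friday, so the first Friday is March 1 and the third is March 15.
1 November 2019 is a Friday, so the first Friday is November 1 and the fourth is November 22.
At the standard offset (UTC−12:00), 10:15 UTC − 12h = 22:15 Velell standard time (rolling into the previous day, 15 February 2019).
Daylight saving runs 15 March – 22 November; the standard-time date in Velell, February 15, 2019, is outside that window, so Velell is on standard time at UTC−12:00.
10:15 UTC − 12h = 22:15 Velell (rolling into the previous day, 15 February 2019).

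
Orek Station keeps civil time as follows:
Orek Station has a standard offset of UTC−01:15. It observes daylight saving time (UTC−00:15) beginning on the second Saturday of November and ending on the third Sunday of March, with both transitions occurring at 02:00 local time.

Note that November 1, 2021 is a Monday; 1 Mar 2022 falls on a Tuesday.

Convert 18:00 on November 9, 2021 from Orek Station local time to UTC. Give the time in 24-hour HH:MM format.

1 November 2021 is a Monday, so the first Saturday is November 6 and the second is November 13.
1 March 2022 is a Tuesday, so the first Sunday is March 6 and the third is March 20.
Daylight saving runs 13 November 2021 – 20 March 2022; November 9, 2021 is outside that window, so Orek Station is on standard time at UTC−01:15.
18:00 local + 1h15m = 19:15 UTC.

19:15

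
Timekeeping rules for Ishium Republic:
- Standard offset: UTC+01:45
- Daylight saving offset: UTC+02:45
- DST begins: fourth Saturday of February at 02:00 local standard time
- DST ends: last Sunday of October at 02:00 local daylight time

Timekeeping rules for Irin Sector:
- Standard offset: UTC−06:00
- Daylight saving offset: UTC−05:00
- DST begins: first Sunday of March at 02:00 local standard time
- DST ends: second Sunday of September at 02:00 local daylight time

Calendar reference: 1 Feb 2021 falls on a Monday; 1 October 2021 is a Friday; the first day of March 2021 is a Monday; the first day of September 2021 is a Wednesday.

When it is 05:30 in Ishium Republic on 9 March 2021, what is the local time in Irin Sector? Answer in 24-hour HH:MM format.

1 February 2021 is a Monday, so the first Saturday is February 6 and the fourth is February 27.
1 October 2021 is a Friday, so Sundays fall on 3, 10, 17, 24, 31; the last is October 31.
9 March 2021 falls between 27 February and 31 October, so daylight saving is in effect and Ishium Republic is at UTC+02:45.
05:30 Ishium Republic − 2h45m = 02:45 UTC.
1 March 2021 is a Monday, so the first Sunday is March 7.
1 September 2021 is a Wednesday, so the first Sunday is September 5 and the second is September 12.
At the standard offset (UTC−06:00), 02:45 UTC − 6h = 20:45 Irin Sector standard time (rolling into the previous day, 8 March 2021).
The standard-time date in Irin Sector, 8 March 2021, falls between 7 March and 12 September, so daylight saving is in effect and Irin Sector is at UTC−05:00.
02:45 UTC − 5h = 21:45 Irin Sector (rolling into the previous day, 8 March 2021).

21:45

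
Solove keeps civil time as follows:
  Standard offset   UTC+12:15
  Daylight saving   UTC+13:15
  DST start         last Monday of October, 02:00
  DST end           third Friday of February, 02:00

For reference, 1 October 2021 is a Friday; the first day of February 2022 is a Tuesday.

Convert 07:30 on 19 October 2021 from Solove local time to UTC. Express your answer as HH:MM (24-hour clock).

1 October 2021 is a Friday, so Mondays fall on 4, 11, 18, 25; the last is October 25.
1 February 2022 is a Tuesday, so the first Friday is February 4 and the third is February 18.
19 October 2021 does not fall between 25 October 2021 and 18 February 2022, so daylight saving is not in effect and Solove is at UTC+12:15.
07:30 local − 12h15m = 19:15 UTC (rolling into the previous day, 18 October 2021).

19:15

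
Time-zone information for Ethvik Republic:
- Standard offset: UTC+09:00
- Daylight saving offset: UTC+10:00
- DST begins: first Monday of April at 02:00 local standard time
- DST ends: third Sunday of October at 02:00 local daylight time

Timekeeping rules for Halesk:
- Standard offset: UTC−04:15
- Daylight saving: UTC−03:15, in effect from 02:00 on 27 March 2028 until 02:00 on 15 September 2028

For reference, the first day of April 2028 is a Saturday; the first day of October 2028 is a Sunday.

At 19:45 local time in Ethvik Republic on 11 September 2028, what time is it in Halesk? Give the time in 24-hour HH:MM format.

1 April 2028 is a Saturday, so the first Monday is April 3.
1 October 2028 is a Sunday, so the first Sunday is October 1 and the third is October 15.
11 September 2028 falls between 3 April and 15 October, so daylight saving is in effect and Ethvik Republic is at UTC+10:00.
19:45 Ethvik Republic − 10h = 09:45 UTC.
At the standard offset (UTC−04:15), 09:45 UTC − 4h15m = 05:30 Halesk standard time.
The standard-time date in Halesk, 11 September 2028, lies within the daylight-saving period (27 March – 15 September), so Halesk is on daylight time, UTC−03:15.
09:45 UTC − 3h15m = 06:30 Halesk.

06:30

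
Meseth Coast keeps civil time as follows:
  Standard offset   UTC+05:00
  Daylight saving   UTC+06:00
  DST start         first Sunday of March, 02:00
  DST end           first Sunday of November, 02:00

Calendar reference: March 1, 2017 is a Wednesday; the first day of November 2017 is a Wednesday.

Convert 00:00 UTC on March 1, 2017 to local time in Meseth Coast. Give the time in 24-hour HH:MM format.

05:00

1 March 2017 is a Wednesday, so the first Sunday is March 5.
1 November 2017 is a Wednesday, so the first Sunday is November 5.
At the standard offset (UTC+05:00), 00:00 UTC + 5h = 05:00 Meseth Coast standard time.
The standard-time date in Meseth Coast, March 1, 2017, is outside the daylight-saving period (5 March – 5 November), so Meseth Coast is on standard time, UTC+05:00.
00:00 UTC + 5h = 05:00 local.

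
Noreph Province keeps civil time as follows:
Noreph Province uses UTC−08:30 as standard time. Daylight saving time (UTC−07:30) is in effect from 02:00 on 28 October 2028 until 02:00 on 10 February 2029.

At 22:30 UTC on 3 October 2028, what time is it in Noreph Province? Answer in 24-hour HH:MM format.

14:00

At the standard offset (UTC−08:30), 22:30 UTC − 8h30m = 14:00 Noreph Province standard time.
Daylight saving runs 28 October 2028 – 10 February 2029; the standard-time date in Noreph Province, 3 October 2028, is outside that window, so Noreph Province is on standard time at UTC−08:30.
22:30 UTC − 8h30m = 14:00 local.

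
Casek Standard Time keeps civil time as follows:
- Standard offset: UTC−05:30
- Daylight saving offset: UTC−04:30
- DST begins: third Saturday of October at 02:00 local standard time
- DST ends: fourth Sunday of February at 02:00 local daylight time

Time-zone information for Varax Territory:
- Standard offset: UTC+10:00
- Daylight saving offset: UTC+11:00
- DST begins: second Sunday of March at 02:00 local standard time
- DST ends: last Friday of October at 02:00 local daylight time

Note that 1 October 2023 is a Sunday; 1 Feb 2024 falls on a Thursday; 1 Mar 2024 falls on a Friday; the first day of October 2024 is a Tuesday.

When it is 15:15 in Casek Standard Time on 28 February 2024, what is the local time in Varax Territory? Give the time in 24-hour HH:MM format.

06:45

1 October 2023 is a Sunday, so the first Saturday is October 7 and the third is October 21.
1 February 2024 is a Thursday, so the first Sunday is February 4 and the fourth is February 25.
Daylight saving runs 21 October 2023 – 25 February 2024; 28 February 2024 is outside that window, so Casek Standard Time is on standard time at UTC−05:30.
15:15 Casek Standard Time + 5h30m = 20:45 UTC.
1 March 2024 is a Friday, so the first Sunday is March 3 and the second is March 10.
1 October 2024 is a Tuesday, so Fridays fall on 4, 11, 18, 25; the last is October 25.
At the standard offset (UTC+10:00), 20:45 UTC + 10h = 06:45 Varax Territory standard time (rolling into the next day, 29 February 2024).
Daylight saving runs 10 March – 25 October; the standard-time date in Varax Territory, 29 February 2024, is outside that window, so Varax Territory is on standard time at UTC+10:00.
20:45 UTC + 10h = 06:45 Varax Territory (rolling into the next day, 29 February 2024).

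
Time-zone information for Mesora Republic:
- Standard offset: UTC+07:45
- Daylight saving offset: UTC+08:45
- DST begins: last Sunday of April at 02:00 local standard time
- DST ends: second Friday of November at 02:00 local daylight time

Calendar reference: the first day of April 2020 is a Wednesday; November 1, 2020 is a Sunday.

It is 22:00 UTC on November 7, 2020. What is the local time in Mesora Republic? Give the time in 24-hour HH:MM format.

06:45

1 April 2020 is a Wednesday, so Sundays fall on 5, 12, 19, 26; the last is April 26.
1 November 2020 is a Sunday, so the first Friday is November 6 and the second is November 13.
At the standard offset (UTC+07:45), 22:00 UTC + 7h45m = 05:45 Mesora Republic standard time (rolling into the next day, 8 November 2020).
Daylight saving runs 26 April – 13 November; the standard-time date in Mesora Republic, November 8, 2020, is inside that window, so Mesora Republic is at UTC+08:45.
22:00 UTC + 8h45m = 06:45 local (rolling into the next day, 8 November 2020).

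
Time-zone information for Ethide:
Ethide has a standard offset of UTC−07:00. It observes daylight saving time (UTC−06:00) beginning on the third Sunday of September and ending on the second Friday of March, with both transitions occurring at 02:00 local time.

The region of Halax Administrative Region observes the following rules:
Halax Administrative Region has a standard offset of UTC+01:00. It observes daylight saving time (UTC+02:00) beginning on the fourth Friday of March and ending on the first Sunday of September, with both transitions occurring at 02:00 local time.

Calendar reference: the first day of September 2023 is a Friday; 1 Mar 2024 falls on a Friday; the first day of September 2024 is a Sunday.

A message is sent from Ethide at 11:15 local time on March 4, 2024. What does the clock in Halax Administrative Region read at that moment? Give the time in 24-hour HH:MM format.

1 September 2023 is a Friday, so the first Sunday is September 3 and the third is September 17.
1 March 2024 is a Friday, so the first Friday is March 1 and the second is March 8.
March 4, 2024 lies within the daylight-saving period (17 September 2023 – 8 March 2024), so Ethide is on daylight time, UTC−06:00.
11:15 Ethide + 6h = 17:15 UTC.
1 March 2024 is a Friday, so the first Friday is March 1 and the fourth is March 22.
1 September 2024 is a Sunday, so the first Sunday is September 1.
At the standard offset (UTC+01:00), 17:15 UTC + 1h = 18:15 Halax Administrative Region standard time.
The standard-time date in Halax Administrative Region, March 4, 2024, is outside the daylight-saving period (22 March – 1 September), so Halax Administrative Region is on standard time, UTC+01:00.
17:15 UTC + 1h = 18:15 Halax Administrative Region.

18:15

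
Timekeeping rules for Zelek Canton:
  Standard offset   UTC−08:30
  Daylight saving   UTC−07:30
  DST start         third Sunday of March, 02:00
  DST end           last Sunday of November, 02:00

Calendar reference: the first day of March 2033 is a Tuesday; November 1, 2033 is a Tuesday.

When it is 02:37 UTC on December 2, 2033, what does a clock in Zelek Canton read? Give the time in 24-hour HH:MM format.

1 March 2033 is a Tuesday, so the first Sunday is March 6 and the third is March 20.
1 November 2033 is a Tuesday, so Sundays fall on 6, 13, 20, 27; the last is November 27.
At the standard offset (UTC−08:30), 02:37 UTC − 8h30m = 18:07 Zelek Canton standard time (rolling into the previous day, 1 December 2033).
Daylight saving runs 20 March – 27 November; the standard-time date in Zelek Canton, December 1, 2033, is outside that window, so Zelek Canton is on standard time at UTC−08:30.
02:37 UTC − 8h30m = 18:07 local (rolling into the previous day, 1 December 2033).

18:07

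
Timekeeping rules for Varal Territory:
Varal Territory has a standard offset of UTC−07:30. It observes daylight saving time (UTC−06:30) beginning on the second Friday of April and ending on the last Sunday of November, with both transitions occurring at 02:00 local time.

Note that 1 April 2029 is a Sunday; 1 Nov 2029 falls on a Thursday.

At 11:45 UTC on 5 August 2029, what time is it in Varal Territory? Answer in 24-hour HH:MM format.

1 April 2029 is a Sunday, so the first Friday is April 6 and the second is April 13.
1 November 2029 is a Thursday, so Sundays fall on 4, 11, 18, 25; the last is November 25.
At the standard offset (UTC−07:30), 11:45 UTC − 7h30m = 04:15 Varal Territory standard time.
The standard-time date in Varal Territory, 5 August 2029, lies within the daylight-saving period (13 April – 25 November), so Varal Territory is on daylight time, UTC−06:30.
11:45 UTC − 6h30m = 05:15 local.

05:15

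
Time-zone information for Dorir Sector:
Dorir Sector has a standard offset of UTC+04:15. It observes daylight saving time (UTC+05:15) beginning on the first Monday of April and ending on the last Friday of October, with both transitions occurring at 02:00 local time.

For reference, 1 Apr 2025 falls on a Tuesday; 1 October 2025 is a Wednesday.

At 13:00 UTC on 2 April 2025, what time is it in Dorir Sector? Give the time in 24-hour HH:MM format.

17:15

1 April 2025 is a Tuesday, so the first Monday is April 7.
1 October 2025 is a Wednesday, so Fridays fall on 3, 10, 17, 24, 31; the last is October 31.
At the standard offset (UTC+04:15), 13:00 UTC + 4h15m = 17:15 Dorir Sector standard time.
The standard-time date in Dorir Sector, 2 April 2025, is outside the daylight-saving period (7 April – 31 October), so Dorir Sector is on standard time, UTC+04:15.
13:00 UTC + 4h15m = 17:15 local.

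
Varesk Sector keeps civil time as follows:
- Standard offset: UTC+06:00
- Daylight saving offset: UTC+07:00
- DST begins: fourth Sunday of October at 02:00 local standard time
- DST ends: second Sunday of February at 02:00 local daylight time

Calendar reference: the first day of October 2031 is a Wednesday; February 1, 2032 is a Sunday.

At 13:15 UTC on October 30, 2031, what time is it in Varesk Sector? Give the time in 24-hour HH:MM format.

20:15

1 October 2031 is a Wednesday, so the first Sunday is October 5 and the fourth is October 26.
1 February 2032 is a Sunday, so the first Sunday is February 1 and the second is February 8.
At the standard offset (UTC+06:00), 13:15 UTC + 6h = 19:15 Varesk Sector standard time.
Daylight saving runs 26 October 2031 – 8 February 2032; the standard-time date in Varesk Sector, October 30, 2031, is inside that window, so Varesk Sector is at UTC+07:00.
13:15 UTC + 7h = 20:15 local.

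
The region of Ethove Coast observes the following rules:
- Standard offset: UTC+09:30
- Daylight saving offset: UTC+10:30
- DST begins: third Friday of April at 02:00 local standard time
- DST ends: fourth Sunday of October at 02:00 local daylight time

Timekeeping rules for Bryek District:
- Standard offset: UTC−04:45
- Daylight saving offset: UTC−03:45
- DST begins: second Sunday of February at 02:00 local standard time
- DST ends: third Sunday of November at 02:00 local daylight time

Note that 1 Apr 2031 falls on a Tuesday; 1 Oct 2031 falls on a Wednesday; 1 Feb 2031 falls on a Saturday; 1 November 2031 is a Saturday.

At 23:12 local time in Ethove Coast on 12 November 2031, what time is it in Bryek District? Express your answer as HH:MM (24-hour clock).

1 April 2031 is a Tuesday, so the first Friday is April 4 and the third is April 18.
1 October 2031 is a Wednesday, so the first Sunday is October 5 and the fourth is October 26.
Daylight saving runs 18 April – 26 October; 12 November 2031 is outside that window, so Ethove Coast is on standard time at UTC+09:30.
23:12 Ethove Coast − 9h30m = 13:42 UTC.
1 February 2031 is a Saturday, so the first Sunday is February 2 and the second is February 9.
1 November 2031 is a Saturday, so the first Sunday is November 2 and the third is November 16.
At the standard offset (UTC−04:45), 13:42 UTC − 4h45m = 08:57 Bryek District standard time.
The standard-time date in Bryek District, 12 November 2031, lies within the daylight-saving period (9 February – 16 November), so Bryek District is on daylight time, UTC−03:45.
13:42 UTC − 3h45m = 09:57 Bryek District.

09:57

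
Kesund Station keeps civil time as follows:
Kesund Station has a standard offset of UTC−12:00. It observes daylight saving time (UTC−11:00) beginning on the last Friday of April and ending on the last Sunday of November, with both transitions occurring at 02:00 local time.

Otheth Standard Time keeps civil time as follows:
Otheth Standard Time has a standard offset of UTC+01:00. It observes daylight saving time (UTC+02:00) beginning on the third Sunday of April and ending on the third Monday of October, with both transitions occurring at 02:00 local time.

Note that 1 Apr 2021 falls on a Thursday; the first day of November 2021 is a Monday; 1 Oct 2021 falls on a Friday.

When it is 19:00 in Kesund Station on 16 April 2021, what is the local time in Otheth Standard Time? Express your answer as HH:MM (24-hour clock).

08:00

1 April 2021 is a Thursday, so Fridays fall on 2, 9, 16, 23, 30; the last is April 30.
1 November 2021 is a Monday, so Sundays fall on 7, 14, 21, 28; the last is November 28.
16 April 2021 is outside the daylight-saving period (30 April – 28 November), so Kesund Station is on standard time, UTC−12:00.
19:00 Kesund Station + 12h = 07:00 UTC (rolling into the next day, 17 April 2021).
1 April 2021 is a Thursday, so the first Sunday is April 4 and the third is April 18.
1 October 2021 is a Friday, so the first Monday is October 4 and the third is October 18.
At the standard offset (UTC+01:00), 07:00 UTC + 1h = 08:00 Otheth Standard Time standard time.
The standard-time date in Otheth Standard Time, 17 April 2021, does not fall between 18 April and 18 October, so daylight saving is not in effect and Otheth Standard Time is at UTC+01:00.
07:00 UTC + 1h = 08:00 Otheth Standard Time.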